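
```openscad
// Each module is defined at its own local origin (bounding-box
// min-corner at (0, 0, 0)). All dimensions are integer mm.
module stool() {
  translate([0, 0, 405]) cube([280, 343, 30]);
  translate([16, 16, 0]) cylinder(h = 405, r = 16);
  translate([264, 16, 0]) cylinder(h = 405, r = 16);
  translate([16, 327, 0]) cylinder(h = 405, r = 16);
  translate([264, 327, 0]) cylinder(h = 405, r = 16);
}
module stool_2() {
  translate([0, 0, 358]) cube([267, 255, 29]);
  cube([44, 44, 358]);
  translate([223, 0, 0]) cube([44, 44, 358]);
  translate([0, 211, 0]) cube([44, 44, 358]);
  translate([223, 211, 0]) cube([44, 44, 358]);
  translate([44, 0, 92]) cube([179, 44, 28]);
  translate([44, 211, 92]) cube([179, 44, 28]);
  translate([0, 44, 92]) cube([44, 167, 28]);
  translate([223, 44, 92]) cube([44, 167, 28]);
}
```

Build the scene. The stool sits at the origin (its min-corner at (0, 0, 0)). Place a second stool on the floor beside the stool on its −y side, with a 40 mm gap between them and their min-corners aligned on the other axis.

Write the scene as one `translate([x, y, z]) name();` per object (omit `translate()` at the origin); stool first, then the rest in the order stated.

stool();
translate([0, -295, 0]) stool_2();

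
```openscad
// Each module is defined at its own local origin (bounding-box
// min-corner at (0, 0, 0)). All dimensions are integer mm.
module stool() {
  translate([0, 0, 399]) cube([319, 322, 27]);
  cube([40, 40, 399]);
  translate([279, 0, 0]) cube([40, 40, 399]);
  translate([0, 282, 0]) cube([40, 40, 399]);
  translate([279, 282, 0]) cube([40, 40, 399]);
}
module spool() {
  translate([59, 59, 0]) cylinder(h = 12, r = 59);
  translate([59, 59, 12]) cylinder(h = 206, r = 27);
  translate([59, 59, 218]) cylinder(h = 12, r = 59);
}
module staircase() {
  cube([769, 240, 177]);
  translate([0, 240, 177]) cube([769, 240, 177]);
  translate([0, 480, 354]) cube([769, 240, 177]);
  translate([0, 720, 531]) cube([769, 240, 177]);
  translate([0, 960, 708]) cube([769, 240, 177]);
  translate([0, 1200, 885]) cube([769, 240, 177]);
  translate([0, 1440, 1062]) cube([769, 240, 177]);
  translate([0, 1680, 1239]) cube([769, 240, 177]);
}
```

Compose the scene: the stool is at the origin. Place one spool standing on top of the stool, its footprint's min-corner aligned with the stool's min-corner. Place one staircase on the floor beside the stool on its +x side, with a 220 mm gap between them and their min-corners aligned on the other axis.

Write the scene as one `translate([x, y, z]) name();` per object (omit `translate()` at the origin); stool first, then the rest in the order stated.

stool();
translate([0, 0, 426]) spool();
translate([539, 0, 0]) staircase();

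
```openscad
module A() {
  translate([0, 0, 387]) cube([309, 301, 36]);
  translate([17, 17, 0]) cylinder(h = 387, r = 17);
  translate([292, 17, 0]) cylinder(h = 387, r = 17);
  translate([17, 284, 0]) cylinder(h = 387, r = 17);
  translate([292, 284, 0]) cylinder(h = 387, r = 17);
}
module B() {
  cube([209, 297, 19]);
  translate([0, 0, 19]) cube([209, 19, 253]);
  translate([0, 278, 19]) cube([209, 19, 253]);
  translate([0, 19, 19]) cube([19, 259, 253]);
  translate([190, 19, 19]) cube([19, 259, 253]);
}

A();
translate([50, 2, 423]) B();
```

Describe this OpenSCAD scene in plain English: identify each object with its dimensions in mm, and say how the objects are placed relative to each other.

A is a simple wooden stool: a rectangular seat 309 mm (x) by 301 mm (y), 36 mm thick, top face at z = 423 mm, on four round legs, each 34 mm in diameter. The legs rest on z = 0, each leg's axis is inset half a diameter from the nearest pair of seat edges (so the leg's bounding box is flush with the corner).

B is an open storage box with external size 209×297×272 mm and wall thickness 19 mm (the base is also 19 mm thick). The base covers the whole footprint; the four walls stand on the base, with the y-facing walls full-width and the x-facing walls fitting between their inner faces.

The open box is on top of the stool, centred.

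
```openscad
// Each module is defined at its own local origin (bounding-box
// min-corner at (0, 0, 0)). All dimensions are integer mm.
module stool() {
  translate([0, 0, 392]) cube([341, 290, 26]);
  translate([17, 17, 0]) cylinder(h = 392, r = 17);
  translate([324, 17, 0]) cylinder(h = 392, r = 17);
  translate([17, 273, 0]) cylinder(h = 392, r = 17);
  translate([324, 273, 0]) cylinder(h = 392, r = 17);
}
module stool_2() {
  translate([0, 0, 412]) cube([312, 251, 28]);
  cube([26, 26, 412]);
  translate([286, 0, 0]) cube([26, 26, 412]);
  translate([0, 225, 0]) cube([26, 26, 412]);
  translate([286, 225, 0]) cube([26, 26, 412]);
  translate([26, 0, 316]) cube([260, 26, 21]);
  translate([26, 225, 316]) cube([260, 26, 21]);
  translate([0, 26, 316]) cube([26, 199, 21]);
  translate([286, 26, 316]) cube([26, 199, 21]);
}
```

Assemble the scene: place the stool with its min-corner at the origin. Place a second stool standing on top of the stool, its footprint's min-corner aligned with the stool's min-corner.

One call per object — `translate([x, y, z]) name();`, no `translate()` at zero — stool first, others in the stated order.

stool();
translate([0, 0, 418]) stool_2();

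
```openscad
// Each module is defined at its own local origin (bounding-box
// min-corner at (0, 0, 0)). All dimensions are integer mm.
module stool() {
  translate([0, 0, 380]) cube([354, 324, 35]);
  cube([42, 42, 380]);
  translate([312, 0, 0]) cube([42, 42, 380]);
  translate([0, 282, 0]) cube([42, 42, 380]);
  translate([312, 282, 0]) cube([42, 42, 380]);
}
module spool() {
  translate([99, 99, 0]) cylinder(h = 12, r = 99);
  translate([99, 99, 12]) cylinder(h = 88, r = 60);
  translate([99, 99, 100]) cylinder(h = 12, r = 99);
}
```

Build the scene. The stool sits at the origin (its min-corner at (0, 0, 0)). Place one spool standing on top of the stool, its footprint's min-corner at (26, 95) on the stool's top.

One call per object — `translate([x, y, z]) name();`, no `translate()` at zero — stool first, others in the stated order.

stool();
translate([26, 95, 415]) spool();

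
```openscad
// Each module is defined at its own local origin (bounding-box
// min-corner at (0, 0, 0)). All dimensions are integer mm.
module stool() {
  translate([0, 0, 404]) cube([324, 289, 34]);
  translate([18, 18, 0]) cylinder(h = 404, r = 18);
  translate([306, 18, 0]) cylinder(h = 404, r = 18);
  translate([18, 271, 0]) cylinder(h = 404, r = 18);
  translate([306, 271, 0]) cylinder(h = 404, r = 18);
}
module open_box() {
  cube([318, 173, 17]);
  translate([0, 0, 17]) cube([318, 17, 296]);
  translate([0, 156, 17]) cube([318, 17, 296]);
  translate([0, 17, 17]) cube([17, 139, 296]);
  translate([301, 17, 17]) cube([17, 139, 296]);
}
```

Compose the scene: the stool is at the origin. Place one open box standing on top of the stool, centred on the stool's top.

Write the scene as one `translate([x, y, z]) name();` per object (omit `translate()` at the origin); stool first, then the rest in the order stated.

stool();
translate([3, 58, 438]) open_box();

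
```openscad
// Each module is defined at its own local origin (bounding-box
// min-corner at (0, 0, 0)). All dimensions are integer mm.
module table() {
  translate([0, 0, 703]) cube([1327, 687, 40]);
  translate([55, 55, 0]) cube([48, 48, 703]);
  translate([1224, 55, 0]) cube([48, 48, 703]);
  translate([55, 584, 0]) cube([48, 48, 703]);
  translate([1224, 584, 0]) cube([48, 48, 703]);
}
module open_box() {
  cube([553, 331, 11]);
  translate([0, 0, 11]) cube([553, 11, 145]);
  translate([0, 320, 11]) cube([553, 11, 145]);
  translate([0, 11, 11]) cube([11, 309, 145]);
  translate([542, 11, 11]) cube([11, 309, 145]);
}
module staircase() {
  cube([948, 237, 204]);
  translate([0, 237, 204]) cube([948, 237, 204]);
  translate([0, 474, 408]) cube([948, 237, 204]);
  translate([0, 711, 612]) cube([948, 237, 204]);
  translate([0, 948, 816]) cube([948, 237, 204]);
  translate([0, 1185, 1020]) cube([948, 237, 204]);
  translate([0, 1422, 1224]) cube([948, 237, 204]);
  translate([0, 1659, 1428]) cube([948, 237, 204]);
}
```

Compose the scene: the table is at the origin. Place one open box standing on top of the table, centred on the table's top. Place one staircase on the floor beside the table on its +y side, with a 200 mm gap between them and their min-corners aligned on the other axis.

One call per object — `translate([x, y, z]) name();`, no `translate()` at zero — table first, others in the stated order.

table();
translate([387, 178, 743]) open_box();
translate([0, 887, 0]) staircase();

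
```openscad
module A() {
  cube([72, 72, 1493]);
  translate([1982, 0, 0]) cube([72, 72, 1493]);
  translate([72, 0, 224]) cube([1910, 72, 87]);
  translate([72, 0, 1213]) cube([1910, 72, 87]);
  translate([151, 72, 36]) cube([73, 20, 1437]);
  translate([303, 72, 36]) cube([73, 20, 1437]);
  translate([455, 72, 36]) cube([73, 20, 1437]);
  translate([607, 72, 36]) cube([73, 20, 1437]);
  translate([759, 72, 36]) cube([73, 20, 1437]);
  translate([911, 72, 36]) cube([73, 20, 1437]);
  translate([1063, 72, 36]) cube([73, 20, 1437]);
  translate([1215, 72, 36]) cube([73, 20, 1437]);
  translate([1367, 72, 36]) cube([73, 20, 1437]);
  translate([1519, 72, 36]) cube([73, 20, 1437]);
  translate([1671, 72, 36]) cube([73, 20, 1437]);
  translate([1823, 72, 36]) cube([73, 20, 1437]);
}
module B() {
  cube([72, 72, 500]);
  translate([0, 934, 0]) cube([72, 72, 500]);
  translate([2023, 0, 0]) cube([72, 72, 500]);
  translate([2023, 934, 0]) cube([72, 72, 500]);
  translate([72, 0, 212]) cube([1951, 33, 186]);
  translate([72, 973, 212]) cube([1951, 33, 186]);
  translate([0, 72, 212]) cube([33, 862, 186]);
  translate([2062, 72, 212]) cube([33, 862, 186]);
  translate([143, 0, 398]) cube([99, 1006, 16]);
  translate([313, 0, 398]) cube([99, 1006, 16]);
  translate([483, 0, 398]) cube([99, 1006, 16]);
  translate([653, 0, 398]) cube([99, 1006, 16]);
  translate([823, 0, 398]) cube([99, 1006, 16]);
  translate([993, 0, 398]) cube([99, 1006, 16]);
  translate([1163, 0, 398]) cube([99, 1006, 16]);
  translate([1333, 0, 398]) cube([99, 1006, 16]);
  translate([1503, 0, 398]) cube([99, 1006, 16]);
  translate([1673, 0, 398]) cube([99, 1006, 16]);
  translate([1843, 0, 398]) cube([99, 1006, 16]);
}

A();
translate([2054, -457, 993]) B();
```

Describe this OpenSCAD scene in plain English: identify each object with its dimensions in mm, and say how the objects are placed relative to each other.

A is a fence section. Two 72×72 mm posts, 1493 mm tall, stand on the floor with a clear span of 1910 mm between their inner faces. Two horizontal rails of 72×87 mm section span the gap between the posts with their undersides at z = 224 mm and z = 1213 mm, flush with the posts' −y face. 12 pickets, each 73 mm wide, 20 mm thick and 1437 mm tall, are fixed to the +y face of the rails with their bottoms at z = 36 mm, evenly spaced across the span with equal gaps (rounded down to the nearest mm) at the −x end and between each pair — any rounding remainder accumulates at the +x end.

B is a bed frame 2095 mm long (x) by 1006 mm wide (y). Four 72×72 mm corner posts, 500 mm tall, at the corners of the footprint. Four rails of 33 mm thickness and 186 mm height run between adjacent posts with their undersides at z = 212 mm, their outer faces flush with the outside of the frame (the two x-running rails run between the posts' inner faces; the two y-running rails run between the posts' inner faces). 11 slats, each 99 mm wide (x) and 16 mm thick, lie across the top of the two x-running rails, running the full 1006 mm width of the frame in y; the slats are evenly spaced along x between the inner faces of the end posts with equal gaps (rounded down to the nearest mm) at the −x end and between each pair — any rounding remainder accumulates at the +x end.

The bed frame is beside the fence section with their tops flush at z = 1493.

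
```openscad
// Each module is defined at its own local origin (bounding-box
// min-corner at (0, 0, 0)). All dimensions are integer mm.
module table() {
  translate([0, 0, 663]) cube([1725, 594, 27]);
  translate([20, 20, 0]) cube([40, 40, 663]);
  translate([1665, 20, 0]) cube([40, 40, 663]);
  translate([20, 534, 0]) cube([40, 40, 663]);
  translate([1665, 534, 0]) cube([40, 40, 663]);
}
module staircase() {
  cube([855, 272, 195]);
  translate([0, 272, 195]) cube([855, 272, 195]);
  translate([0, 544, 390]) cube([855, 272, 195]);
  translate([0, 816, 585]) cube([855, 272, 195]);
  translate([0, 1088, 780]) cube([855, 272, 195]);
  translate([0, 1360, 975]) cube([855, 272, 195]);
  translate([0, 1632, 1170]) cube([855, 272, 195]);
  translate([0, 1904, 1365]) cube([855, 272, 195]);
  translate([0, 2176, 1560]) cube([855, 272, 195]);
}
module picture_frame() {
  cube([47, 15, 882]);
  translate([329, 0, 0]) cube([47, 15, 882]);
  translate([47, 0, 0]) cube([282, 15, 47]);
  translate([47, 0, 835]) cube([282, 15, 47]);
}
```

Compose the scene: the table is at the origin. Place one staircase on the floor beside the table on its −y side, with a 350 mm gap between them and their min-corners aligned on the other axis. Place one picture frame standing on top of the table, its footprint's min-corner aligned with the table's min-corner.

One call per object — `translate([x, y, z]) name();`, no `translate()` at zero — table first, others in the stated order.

table();
translate([0, -2798, 0]) staircase();
translate([0, 0, 690]) picture_frame();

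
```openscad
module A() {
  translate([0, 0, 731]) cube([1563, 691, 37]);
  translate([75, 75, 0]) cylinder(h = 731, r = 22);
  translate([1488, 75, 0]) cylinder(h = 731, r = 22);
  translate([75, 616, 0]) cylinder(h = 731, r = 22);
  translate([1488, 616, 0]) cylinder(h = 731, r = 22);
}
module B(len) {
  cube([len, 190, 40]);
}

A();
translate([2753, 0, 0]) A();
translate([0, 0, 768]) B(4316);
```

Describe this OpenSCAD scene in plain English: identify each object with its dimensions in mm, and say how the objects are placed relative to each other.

A is a table with a 1563×691 mm rectangular top, 37 mm thick, top surface at z = 768 mm, supported by four round legs of 44 mm diameter, each leg's bounding box inset 53 mm from the nearest pair of top edges, running from the floor.

B is a rectangular beam 4316 mm long (x), 190 mm deep (y), 40 mm thick (z).

The beam spans the tops of two tables placed 1190 mm apart, resting at z = 768 mm.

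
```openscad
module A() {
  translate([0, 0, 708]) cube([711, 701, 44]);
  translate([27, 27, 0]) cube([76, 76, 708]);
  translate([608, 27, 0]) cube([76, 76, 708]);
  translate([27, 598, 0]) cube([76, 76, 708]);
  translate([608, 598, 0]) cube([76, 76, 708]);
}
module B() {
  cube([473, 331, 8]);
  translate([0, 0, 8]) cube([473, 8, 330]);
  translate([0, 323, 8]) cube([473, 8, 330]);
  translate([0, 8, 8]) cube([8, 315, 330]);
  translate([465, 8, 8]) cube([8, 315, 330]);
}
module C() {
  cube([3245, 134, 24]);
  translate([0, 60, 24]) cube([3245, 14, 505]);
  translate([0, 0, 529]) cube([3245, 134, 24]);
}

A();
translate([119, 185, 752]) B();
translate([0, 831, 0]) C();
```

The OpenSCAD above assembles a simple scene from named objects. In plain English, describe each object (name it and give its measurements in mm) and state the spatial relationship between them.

A is a rectangular dining table. The top is 711×701×44 mm with its upper surface at z = 752 mm. It stands on four 76×76 mm square legs, each inset 27 mm from the nearest pair of top edges, running from the floor to the underside of the top.

B is an open storage box with external size 473×331×338 mm and wall thickness 8 mm (the base is also 8 mm thick). The base covers the whole footprint; the four walls stand on the base, with the y-facing walls full-width and the x-facing walls fitting between their inner faces.

C is an I-beam lying along x, 3245 mm long. Overall section height 553 mm. Two flanges 134 mm wide (y) and 24 mm thick, one on the floor and one at the top; a web 14 mm thick runs between them, centred on the flange width.

The open box is on top of the table, centred. The I-beam is on the floor beside the table on its +y side.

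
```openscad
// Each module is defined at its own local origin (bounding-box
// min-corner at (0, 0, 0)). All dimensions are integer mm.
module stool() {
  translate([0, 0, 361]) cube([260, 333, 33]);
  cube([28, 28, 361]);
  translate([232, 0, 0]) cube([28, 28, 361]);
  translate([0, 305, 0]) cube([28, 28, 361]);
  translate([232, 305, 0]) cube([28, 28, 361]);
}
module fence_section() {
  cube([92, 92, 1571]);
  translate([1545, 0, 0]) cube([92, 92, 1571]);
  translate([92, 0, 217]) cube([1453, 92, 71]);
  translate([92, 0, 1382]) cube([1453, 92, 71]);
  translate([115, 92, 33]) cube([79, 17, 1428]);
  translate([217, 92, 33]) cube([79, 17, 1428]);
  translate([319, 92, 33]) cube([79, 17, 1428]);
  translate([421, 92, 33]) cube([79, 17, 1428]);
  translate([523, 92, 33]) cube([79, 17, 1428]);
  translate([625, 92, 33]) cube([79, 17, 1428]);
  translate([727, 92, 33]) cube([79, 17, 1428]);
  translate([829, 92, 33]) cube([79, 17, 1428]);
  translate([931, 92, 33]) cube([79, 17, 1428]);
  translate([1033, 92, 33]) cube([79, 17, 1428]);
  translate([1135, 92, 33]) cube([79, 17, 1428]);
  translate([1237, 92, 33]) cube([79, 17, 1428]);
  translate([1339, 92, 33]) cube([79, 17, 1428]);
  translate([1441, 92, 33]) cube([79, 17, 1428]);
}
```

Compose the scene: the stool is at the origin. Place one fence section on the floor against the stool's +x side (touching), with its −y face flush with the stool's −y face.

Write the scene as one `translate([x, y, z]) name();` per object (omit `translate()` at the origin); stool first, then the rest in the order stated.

stool();
translate([260, 0, 0]) fence_section();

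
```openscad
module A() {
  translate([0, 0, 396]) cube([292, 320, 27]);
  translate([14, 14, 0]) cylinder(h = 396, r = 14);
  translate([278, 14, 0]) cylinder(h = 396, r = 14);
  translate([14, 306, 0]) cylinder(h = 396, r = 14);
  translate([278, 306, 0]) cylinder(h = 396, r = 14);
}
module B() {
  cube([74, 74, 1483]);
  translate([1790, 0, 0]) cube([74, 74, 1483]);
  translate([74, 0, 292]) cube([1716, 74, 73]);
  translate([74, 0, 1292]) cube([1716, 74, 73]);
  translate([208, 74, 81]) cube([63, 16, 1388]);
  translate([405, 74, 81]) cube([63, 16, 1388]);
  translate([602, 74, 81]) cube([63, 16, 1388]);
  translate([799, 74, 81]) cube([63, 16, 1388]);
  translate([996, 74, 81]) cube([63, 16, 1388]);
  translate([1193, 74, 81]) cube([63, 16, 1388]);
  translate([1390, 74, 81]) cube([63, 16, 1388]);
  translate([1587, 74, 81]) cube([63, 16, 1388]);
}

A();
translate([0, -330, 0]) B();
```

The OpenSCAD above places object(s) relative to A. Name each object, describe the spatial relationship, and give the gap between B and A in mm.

A is a stool. B is a fence section. The fence section is on the floor beside the stool on its −y side. The gap between the fence section and the stool is 240 mm.

The fence section's nearest face is 240 mm from the stool's −y face.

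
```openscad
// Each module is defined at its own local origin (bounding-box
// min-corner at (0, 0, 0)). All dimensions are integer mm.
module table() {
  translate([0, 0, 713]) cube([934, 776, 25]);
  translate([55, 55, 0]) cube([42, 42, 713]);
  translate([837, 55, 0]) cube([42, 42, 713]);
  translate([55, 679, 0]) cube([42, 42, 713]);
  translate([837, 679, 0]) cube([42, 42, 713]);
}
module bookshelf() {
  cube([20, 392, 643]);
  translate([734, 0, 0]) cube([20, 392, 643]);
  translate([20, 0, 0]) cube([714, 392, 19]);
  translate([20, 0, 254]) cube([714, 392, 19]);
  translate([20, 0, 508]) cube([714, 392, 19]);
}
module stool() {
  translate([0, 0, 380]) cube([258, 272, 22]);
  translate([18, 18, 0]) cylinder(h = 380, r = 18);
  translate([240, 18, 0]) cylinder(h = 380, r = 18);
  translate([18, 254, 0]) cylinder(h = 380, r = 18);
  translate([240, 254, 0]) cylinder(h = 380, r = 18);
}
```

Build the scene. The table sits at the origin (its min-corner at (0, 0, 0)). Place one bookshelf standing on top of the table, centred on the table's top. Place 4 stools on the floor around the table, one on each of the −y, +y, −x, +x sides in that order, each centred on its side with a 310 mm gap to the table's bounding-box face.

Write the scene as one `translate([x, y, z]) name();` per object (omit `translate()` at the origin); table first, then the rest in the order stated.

table();
translate([90, 192, 738]) bookshelf();
translate([338, -582, 0]) stool();
translate([338, 1086, 0]) stool();
translate([-568, 252, 0]) stool();
translate([1244, 252, 0]) stool();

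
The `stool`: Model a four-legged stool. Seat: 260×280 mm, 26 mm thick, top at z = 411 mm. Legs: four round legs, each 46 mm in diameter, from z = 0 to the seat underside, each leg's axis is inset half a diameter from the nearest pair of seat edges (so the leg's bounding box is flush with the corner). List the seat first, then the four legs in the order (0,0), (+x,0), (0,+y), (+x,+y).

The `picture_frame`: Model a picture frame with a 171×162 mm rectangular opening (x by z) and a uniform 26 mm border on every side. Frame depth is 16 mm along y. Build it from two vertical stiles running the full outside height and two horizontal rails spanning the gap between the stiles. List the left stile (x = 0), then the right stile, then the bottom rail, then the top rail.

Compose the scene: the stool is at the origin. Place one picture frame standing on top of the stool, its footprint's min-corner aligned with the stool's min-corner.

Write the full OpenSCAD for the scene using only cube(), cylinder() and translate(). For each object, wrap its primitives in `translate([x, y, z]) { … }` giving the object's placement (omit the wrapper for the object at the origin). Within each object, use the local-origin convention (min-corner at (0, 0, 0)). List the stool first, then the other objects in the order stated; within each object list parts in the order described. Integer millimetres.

translate([0, 0, 385]) cube([260, 280, 26]);
translate([23, 23, 0]) cylinder(h = 385, r = 23);
translate([237, 23, 0]) cylinder(h = 385, r = 23);
translate([23, 257, 0]) cylinder(h = 385, r = 23);
translate([237, 257, 0]) cylinder(h = 385, r = 23);
translate([0, 0, 411]) {
  cube([26, 16, 214]);
  translate([197, 0, 0]) cube([26, 16, 214]);
  translate([26, 0, 0]) cube([171, 16, 26]);
  translate([26, 0, 188]) cube([171, 16, 26]);
}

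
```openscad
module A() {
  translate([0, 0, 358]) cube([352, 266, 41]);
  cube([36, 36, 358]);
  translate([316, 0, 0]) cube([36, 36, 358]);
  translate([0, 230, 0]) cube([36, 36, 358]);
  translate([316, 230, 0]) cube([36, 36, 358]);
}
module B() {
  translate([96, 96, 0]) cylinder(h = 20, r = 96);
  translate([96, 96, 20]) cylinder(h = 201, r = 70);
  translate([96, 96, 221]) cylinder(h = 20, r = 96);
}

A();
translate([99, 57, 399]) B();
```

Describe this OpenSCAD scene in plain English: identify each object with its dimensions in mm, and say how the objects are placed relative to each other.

A is a four-legged stool. The seat is 352×266 mm, 41 mm thick, top at z = 399 mm. It stands on four square legs, each 36×36 mm in cross-section, from z = 0 to the seat underside, each flush with a corner of the seat.

B is a spool: two coaxial disc flanges of radius 96 mm and thickness 20 mm, joined by a core cylinder of radius 70 mm and height 201 mm. The lower flange rests on z = 0 and the three cylinders share a vertical axis.

The spool is on top of the stool.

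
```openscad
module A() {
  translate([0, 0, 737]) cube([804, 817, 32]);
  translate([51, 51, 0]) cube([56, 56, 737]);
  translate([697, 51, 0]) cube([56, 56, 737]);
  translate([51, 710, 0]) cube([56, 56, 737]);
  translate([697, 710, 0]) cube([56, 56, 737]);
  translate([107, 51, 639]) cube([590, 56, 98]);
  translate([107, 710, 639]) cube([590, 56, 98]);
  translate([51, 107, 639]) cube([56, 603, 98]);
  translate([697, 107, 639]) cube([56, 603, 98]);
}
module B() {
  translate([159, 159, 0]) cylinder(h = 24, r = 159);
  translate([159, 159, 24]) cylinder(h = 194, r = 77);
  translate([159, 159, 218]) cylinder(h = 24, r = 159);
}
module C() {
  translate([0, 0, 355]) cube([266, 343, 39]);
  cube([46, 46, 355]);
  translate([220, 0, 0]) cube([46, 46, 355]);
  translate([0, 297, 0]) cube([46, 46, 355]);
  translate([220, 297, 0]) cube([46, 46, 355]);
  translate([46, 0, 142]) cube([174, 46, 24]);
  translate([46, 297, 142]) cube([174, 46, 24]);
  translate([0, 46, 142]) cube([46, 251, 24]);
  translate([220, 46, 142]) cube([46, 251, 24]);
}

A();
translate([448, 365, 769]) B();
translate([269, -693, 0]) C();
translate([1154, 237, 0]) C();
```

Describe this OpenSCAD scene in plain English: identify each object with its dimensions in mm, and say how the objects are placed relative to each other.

A is a table with a 804×817 mm rectangular top, 32 mm thick, top surface at z = 769 mm, supported by four 56×56 mm square legs, each inset 51 mm from the nearest pair of top edges, running from the floor. Four apron rails, 56 mm thick and 98 mm tall, run between adjacent legs with their top edges flush with the underside of the top and their outer faces flush with the legs' outer faces.

B is a spool: two coaxial disc flanges of radius 159 mm and thickness 24 mm, joined by a core cylinder of radius 77 mm and height 194 mm. The lower flange rests on z = 0 and the three cylinders share a vertical axis.

C is a four-legged stool. The seat is 266×343 mm, 39 mm thick, top at z = 394 mm. It stands on four square legs, each 46×46 mm in cross-section, from z = 0 to the seat underside, each flush with a corner of the seat. Four stretchers, 46 mm wide and 24 mm tall, connect adjacent legs with their undersides at z = 142 mm, each running between the inner faces of the legs it joins and aligned with the legs' outer faces on the other axis.

The spool is on top of the table. Two stools sit around the table at the −y, +x sides.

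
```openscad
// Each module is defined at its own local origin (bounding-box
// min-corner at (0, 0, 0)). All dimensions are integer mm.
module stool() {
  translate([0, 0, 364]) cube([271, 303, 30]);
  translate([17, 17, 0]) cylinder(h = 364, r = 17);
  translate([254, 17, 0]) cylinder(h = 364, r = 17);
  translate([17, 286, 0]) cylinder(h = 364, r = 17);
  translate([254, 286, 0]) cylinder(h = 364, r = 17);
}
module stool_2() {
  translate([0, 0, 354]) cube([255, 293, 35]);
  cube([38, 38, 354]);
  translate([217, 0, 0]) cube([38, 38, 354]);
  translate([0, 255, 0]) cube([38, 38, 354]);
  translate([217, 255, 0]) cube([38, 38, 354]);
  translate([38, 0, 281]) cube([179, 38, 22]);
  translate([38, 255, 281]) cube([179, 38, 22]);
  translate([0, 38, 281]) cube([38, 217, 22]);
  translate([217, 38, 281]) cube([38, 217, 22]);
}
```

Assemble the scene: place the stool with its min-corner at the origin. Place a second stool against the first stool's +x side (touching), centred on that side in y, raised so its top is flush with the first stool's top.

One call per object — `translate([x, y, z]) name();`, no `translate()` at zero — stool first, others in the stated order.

stool();
translate([271, 5, 5]) stool_2();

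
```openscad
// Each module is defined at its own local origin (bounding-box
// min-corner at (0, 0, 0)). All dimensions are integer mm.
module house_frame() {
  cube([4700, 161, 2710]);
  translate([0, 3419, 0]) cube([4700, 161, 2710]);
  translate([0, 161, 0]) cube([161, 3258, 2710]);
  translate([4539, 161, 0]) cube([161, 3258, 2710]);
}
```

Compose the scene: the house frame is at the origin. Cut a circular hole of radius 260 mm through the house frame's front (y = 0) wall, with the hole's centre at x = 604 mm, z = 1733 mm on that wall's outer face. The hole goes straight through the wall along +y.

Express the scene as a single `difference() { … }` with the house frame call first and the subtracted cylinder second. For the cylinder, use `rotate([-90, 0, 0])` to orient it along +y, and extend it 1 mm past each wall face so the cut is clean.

difference() {
  house_frame();
  translate([604, -1, 1733]) rotate([-90, 0, 0]) cylinder(h = 163, r = 260);
}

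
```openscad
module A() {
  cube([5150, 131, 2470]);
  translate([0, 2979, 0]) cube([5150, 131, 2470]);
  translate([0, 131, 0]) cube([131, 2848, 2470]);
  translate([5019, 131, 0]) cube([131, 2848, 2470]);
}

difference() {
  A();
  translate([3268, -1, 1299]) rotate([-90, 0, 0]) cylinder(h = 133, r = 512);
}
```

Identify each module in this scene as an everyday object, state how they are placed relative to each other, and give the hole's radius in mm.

A is a house frame. The house frame has a circular hole through its front wall. The hole's radius is 512 mm.

The subtracted cylinder has r = 512 mm.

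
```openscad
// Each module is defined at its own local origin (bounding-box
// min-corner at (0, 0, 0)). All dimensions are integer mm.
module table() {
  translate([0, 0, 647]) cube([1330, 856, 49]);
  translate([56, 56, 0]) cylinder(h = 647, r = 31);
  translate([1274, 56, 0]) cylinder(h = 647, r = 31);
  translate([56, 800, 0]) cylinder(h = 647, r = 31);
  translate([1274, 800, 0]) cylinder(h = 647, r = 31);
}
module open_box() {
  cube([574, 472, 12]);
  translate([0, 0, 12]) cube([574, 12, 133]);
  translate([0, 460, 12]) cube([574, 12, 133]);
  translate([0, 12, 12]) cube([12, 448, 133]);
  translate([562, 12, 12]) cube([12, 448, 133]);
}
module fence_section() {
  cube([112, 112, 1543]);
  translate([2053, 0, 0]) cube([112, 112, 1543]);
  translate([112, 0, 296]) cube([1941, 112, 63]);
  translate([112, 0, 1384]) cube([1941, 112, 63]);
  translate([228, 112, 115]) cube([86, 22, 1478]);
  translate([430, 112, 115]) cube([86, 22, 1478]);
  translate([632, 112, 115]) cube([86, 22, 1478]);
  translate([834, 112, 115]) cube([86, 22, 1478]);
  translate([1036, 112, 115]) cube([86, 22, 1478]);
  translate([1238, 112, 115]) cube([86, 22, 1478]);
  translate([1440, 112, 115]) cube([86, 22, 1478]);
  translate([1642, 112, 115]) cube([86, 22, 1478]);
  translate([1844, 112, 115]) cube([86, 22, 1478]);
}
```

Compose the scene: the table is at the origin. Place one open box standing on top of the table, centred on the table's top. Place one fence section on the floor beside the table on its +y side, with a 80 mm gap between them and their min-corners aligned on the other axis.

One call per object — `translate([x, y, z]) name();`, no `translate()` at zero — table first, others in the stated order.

table();
translate([378, 192, 696]) open_box();
translate([0, 936, 0]) fence_section();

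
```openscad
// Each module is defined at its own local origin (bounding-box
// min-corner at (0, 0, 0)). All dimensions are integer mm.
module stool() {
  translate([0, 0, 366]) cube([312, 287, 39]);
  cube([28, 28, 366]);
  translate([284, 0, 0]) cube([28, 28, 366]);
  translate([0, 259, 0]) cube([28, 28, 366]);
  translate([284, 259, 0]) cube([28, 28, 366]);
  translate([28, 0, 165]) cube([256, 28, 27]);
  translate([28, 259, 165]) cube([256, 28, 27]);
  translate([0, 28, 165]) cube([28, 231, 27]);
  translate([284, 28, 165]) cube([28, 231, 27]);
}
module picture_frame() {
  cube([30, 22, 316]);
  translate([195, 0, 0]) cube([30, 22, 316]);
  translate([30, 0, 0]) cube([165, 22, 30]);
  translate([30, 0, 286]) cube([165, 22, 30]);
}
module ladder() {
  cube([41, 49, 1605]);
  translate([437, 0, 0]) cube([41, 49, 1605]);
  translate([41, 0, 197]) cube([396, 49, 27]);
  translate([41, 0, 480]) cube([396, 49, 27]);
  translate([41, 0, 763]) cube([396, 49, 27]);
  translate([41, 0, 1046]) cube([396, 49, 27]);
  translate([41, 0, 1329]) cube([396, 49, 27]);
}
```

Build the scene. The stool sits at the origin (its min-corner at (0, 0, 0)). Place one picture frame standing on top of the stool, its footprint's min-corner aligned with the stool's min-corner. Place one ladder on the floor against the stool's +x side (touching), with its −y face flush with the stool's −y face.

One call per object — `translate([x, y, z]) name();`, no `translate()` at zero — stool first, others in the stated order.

stool();
translate([0, 0, 405]) picture_frame();
translate([312, 0, 0]) ladder();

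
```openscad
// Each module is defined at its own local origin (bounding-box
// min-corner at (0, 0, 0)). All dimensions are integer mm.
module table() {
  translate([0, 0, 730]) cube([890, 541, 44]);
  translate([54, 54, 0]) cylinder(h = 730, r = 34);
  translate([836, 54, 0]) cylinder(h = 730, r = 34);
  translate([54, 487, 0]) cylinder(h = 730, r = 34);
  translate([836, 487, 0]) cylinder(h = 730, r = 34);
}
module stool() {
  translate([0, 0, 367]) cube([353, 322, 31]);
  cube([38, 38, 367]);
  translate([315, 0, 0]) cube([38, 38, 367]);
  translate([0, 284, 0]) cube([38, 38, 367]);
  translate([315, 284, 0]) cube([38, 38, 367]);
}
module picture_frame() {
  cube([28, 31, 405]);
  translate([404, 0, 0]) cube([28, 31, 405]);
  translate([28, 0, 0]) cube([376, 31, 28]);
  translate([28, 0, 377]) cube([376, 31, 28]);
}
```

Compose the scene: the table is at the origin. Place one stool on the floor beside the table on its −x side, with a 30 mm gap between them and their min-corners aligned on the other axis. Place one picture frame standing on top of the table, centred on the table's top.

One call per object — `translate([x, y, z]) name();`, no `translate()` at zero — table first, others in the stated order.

table();
translate([-383, 0, 0]) stool();
translate([229, 255, 774]) picture_frame();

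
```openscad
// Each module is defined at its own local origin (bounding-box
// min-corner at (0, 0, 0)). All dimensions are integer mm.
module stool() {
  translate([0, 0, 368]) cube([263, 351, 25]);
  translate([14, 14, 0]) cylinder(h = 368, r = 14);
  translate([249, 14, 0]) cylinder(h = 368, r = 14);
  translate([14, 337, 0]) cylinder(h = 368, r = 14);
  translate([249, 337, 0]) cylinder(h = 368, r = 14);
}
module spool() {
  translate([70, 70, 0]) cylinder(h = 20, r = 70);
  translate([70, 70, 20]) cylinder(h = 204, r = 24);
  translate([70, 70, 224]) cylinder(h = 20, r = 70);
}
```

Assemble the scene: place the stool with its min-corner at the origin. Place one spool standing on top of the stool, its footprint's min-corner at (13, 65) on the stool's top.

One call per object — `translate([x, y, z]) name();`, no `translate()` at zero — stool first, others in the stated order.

stool();
translate([13, 65, 393]) spool();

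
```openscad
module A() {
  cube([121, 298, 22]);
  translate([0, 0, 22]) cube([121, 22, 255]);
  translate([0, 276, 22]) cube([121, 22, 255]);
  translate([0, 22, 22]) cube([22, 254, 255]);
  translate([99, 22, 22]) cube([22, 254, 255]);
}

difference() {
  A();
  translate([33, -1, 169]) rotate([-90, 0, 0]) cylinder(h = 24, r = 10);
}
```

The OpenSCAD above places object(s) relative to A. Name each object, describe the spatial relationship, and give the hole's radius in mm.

The subtracted cylinder has r = 10 mm.

A is an open box. The open box has a circular hole through its front wall. The hole's radius is 10 mm.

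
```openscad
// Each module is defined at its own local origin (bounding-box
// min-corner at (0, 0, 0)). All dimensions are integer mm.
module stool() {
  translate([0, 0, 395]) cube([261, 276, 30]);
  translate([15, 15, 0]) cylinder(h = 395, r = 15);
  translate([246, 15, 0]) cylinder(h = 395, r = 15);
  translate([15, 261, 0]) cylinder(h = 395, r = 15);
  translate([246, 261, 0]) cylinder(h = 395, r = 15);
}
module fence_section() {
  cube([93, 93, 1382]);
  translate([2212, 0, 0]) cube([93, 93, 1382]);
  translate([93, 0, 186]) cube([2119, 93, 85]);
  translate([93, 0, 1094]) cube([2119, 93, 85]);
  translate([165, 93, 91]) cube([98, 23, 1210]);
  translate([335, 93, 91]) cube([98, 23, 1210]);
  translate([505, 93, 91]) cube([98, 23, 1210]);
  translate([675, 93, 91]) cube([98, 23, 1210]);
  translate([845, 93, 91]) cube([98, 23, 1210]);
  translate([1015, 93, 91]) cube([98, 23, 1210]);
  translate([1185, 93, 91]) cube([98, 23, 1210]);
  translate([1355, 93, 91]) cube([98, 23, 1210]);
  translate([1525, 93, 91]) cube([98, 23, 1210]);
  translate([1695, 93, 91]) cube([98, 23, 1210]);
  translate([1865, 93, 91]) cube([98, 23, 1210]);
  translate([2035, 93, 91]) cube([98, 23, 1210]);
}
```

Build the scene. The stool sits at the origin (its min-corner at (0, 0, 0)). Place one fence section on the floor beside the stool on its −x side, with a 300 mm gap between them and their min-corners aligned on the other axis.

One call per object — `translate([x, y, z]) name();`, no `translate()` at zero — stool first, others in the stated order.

stool();
translate([-2605, 0, 0]) fence_section();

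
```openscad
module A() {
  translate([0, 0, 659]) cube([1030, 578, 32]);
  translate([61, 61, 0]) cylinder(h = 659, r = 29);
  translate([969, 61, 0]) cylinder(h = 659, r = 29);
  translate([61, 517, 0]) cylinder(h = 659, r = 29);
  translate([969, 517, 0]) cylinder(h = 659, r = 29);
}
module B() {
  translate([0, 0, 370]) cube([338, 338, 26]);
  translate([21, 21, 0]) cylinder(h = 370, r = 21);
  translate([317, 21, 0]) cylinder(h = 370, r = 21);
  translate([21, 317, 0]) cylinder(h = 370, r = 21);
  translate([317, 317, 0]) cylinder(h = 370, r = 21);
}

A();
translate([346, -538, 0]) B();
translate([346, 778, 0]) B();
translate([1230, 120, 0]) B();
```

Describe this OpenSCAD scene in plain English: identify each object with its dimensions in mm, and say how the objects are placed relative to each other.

A is a rectangular dining table. The top is 1030×578×32 mm with its upper surface at z = 691 mm. It stands on four round legs of 58 mm diameter, each leg's bounding box inset 32 mm from the nearest pair of top edges, running from the floor to the underside of the top.

B is a four-legged stool. The seat is 338×338 mm, 26 mm thick, top at z = 396 mm. It stands on four round legs, each 42 mm in diameter, from z = 0 to the seat underside, each leg's axis is inset half a diameter from the nearest pair of seat edges (so the leg's bounding box is flush with the corner).

Three stools sit around the table at the −y, +y, +x sides.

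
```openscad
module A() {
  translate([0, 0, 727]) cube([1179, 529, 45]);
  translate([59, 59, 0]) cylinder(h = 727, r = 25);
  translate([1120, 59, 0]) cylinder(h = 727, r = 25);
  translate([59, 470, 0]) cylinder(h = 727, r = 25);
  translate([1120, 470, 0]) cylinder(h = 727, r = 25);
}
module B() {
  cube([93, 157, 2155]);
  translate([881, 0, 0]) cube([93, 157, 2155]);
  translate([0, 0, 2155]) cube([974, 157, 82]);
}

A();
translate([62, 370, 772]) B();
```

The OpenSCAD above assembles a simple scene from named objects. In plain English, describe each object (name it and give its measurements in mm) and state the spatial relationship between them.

A is a table: top 1179 mm (x) × 529 mm (y), 45 mm thick, upper face at z = 772 mm, on four round legs of 50 mm diameter, each leg's bounding box inset 34 mm from the nearest pair of top edges, running from z = 0 to the bottom of the top.

B is a rectangular door frame: two vertical jambs of 93×157 mm section, 2155 mm tall, with a clear opening 788 mm wide between their inner faces. A header 82 mm tall and 157 mm deep lies on top of the jambs and spans the full outside width.

The door frame is on top of the table.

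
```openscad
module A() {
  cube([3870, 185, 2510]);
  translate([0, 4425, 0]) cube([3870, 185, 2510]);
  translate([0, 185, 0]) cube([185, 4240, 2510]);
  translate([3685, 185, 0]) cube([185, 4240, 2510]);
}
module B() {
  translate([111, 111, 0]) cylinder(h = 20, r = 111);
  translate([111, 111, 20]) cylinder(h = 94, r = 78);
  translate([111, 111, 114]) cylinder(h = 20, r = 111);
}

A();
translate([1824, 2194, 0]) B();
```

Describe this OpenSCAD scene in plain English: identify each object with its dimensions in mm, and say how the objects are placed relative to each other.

A is the wall frame of a small rectangular building: four walls, each 2510 mm tall and 185 mm thick, enclosing a footprint 3870 mm (x) by 4610 mm (y) outside-to-outside, with no floor or roof. The front and back walls (the −y and +y sides) span the full width; the two side walls fit between them.

B is a spool: two coaxial disc flanges of radius 111 mm and thickness 20 mm, joined by a core cylinder of radius 78 mm and height 94 mm. The lower flange rests on z = 0 and the three cylinders share a vertical axis.

The spool sits inside the house frame, centred.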